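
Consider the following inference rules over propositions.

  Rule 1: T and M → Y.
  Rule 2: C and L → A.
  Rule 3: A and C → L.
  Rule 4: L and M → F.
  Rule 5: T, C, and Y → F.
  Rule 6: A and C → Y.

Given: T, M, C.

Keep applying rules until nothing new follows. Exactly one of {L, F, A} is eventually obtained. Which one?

F

T and M hold, so Y follows (Rule 1).
From T, C, and Y, Rule 5 gives F.
L would need A and C (Rule 3), but A is never established. A would need C and L (Rule 2), but L is never established.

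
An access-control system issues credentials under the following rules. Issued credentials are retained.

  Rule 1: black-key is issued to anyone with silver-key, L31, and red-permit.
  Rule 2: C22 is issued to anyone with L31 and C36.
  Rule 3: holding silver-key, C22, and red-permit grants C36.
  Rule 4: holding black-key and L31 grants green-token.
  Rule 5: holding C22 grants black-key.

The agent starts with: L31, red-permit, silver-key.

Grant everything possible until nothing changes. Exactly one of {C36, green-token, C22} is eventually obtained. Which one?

Holding silver-key, L31, and red-permit grants black-key (Rule 1).
Holding black-key and L31 grants green-token (Rule 4).
C36 would need silver-key, C22, and red-permit (Rule 3), but C22 is never granted. C22 would need L31 and C36 (Rule 2), but C36 is never granted.

green-token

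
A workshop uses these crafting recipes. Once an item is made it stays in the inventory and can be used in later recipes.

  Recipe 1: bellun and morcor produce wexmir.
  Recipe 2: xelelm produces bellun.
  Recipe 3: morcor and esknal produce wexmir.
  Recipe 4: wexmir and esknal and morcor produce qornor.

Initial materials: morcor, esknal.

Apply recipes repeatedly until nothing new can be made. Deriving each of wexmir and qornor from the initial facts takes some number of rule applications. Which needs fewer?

wexmir

wexmir: Using Recipe 3, morcor and esknal make wexmir. [1 rule application]
qornor: morcor and esknal → wexmir (Recipe 3). Using Recipe 4, wexmir, esknal, and morcor make qornor. [2 rule applications]
wexmir needs fewer.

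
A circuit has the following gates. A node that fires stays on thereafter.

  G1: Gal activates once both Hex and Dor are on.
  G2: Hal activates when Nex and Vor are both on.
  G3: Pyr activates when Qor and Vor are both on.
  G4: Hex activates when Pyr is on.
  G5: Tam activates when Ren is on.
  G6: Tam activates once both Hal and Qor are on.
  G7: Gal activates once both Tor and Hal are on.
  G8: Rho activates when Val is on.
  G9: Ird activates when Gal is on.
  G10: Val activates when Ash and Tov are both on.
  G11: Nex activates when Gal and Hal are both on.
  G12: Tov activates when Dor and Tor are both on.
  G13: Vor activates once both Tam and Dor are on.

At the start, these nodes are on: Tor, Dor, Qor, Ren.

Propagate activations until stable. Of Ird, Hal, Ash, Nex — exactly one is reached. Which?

G5: Ren on → Tam on.
G13: Tam and Dor on → Vor on.
G3: Qor and Vor on → Pyr on.
G4: Pyr on → Hex on.
G1: Hex and Dor on → Gal on.
Gal is on, so Ird activates (G9).
Hal would need Nex and Vor (G2), but Nex never turns on. Nex would need Gal and Hal (G11), but Hal never turns on. No rule produces Ash, and it is not given.

Ird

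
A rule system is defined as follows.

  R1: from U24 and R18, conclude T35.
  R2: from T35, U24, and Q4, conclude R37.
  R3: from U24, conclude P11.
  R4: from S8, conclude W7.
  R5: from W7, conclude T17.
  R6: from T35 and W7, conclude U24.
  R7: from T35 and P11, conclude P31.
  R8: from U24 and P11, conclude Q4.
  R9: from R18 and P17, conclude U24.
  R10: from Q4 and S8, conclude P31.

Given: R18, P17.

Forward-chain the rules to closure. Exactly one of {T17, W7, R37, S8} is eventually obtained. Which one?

R37

From R18 and P17, R9 gives U24.
From U24 and R18, R1 gives T35.
U24 holds, so P11 follows (R3).
U24 and P11 hold, so Q4 follows (R8).
From T35, U24, and Q4, R2 gives R37.
W7 would need S8 (R4), but S8 is never established. T17 would need W7 (R5), but W7 is never established. No rule produces S8, and it is not given.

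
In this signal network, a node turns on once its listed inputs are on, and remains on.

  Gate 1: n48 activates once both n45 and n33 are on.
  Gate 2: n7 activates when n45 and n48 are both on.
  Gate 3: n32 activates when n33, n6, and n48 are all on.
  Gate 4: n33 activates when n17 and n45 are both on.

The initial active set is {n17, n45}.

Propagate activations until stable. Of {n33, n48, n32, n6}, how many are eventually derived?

Gate 4: n17 and n45 on → n33 on.
Gate 1: n45 and n33 on → n48 on.
n33: reached.
n48: reached.
n32 would need n33, n6, and n48 (Gate 3), but n6 never turns on.
No rule produces n6, and it is not given.
Reached: n33 and n48 — 2 of the 4.

2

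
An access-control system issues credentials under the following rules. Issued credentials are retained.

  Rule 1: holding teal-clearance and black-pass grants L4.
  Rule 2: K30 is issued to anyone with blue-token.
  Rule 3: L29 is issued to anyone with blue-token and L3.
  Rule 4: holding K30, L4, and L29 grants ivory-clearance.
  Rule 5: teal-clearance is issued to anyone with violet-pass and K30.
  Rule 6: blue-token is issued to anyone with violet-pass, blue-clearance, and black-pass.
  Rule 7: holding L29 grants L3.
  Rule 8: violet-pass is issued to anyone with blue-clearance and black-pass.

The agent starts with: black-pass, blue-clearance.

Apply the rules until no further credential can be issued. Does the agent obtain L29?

L29 would need blue-token and L3 (Rule 3), but L3 is never granted.

No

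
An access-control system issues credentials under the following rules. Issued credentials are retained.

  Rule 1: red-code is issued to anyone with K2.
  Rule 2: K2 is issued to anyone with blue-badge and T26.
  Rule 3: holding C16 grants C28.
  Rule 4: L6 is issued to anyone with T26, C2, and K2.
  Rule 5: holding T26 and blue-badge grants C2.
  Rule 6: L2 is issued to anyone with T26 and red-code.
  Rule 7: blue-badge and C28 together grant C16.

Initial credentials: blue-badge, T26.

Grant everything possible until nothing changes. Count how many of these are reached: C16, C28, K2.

Holding blue-badge and T26 grants K2 (Rule 2).
C16 would need blue-badge and C28 (Rule 7), but C28 is never granted.
C28 would need C16 (Rule 3), but C16 is never granted.
K2: reached.
Reached: K2 — 1 of the 3.

1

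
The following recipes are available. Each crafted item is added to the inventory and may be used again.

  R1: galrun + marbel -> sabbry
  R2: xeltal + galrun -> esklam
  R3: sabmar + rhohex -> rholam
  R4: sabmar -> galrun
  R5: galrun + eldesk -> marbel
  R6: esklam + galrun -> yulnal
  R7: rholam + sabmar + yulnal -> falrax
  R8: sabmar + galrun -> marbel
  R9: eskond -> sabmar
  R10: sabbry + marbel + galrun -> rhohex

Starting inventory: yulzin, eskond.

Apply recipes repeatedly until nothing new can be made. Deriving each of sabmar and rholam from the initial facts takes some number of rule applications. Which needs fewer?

sabmar: Using R9, eskond makes sabmar. [1 rule application]
rholam: eskond -> sabmar (R9). Using R4, sabmar makes galrun. sabmar + galrun -> marbel (R8). galrun + marbel -> sabbry (R1). sabbry + marbel + galrun -> rhohex (R10). Using R3, sabmar and rhohex make rholam. [6 rule applications]
sabmar needs fewer.

sabmar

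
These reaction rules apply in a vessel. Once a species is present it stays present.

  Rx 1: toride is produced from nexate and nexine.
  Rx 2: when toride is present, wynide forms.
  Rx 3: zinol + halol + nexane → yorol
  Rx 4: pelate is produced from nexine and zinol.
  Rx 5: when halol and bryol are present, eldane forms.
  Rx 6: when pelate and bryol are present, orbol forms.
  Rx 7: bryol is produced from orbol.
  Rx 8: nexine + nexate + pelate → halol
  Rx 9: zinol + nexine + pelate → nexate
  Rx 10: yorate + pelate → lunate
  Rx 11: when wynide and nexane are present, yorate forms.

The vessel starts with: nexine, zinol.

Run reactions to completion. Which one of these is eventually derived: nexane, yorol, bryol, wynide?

nexine and zinol present → pelate forms (Rx 4).
zinol, nexine, and pelate present → nexate forms (Rx 9).
nexate and nexine present → toride forms (Rx 1).
toride present → wynide forms (Rx 2).
yorol would need zinol, halol, and nexane (Rx 3), but nexane never forms. No rule produces nexane, and it is not given. bryol would need orbol (Rx 7), but orbol never forms.

wynide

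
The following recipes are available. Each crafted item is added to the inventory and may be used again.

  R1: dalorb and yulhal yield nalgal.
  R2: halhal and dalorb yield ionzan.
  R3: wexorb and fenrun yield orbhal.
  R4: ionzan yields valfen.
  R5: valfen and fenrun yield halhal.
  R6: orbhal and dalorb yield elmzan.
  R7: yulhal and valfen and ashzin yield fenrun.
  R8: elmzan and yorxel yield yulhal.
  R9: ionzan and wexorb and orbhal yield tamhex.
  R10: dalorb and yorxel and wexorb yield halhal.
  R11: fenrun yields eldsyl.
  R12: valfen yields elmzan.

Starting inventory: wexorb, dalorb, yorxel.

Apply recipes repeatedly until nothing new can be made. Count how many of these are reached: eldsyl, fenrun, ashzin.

eldsyl would need fenrun (R11), but fenrun is never obtained.
fenrun would need yulhal, valfen, and ashzin (R7), but ashzin is never obtained.
No rule produces ashzin, and it is not given.
None of the 3 are reached.

0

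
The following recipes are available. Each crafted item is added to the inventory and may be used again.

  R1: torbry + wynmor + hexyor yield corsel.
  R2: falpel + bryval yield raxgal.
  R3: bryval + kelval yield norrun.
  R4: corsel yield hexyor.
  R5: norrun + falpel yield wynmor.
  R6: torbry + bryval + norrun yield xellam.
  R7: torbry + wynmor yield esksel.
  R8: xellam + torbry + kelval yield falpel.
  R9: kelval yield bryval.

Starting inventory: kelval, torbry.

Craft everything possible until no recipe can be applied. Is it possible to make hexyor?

hexyor would need corsel (R4), but corsel is never obtained.

No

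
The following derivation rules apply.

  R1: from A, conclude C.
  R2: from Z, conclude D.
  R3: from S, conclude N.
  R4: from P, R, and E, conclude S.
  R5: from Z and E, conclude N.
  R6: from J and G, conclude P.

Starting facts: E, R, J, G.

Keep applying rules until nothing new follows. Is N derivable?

J and G hold, so P follows (R6).
P, R, and E hold, so S follows (R4).
S holds, so N follows (R3).

Yes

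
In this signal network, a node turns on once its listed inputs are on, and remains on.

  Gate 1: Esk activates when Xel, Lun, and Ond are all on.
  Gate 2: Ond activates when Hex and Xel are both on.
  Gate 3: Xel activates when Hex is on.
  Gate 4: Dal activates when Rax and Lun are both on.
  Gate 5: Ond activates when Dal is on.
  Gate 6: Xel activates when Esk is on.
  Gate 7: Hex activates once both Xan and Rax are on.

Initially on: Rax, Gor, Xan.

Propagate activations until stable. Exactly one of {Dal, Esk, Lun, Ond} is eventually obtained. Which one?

Ond

Gate 7: Xan and Rax on → Hex on.
Gate 3: Hex on → Xel on.
Gate 2: Hex and Xel on → Ond on.
No rule produces Lun, and it is not given. Dal would need Rax and Lun (Gate 4), but Lun never turns on. Esk would need Xel, Lun, and Ond (Gate 1), but Lun never turns on.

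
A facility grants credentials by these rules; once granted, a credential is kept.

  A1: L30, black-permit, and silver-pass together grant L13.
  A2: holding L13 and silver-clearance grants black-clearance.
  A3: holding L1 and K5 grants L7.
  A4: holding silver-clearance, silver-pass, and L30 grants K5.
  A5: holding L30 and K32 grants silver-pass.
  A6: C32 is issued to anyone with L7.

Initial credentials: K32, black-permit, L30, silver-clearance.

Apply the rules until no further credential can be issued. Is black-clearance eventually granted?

Yes

Holding L30 and K32 grants silver-pass (A5).
Holding L30, black-permit, and silver-pass grants L13 (A1).
Holding L13 and silver-clearance grants black-clearance (A2).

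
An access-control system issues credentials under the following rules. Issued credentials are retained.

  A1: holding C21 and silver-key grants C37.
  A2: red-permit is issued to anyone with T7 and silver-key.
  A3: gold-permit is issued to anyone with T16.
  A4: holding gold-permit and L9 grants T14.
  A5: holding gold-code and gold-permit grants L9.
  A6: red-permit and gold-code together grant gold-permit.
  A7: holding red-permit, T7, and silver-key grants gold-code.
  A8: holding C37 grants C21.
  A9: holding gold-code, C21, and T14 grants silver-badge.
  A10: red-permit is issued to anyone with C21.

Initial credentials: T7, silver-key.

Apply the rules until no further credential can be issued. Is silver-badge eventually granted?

No

silver-badge would need gold-code, C21, and T14 (A9), but C21 is never granted.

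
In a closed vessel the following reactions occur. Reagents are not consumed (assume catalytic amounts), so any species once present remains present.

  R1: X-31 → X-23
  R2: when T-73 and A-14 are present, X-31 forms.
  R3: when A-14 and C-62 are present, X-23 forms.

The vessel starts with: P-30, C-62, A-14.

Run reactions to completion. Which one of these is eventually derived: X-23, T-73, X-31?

X-23

A-14 and C-62 present → X-23 forms (R3).
X-31 would need T-73 and A-14 (R2), but T-73 never forms. No rule produces T-73, and it is not given.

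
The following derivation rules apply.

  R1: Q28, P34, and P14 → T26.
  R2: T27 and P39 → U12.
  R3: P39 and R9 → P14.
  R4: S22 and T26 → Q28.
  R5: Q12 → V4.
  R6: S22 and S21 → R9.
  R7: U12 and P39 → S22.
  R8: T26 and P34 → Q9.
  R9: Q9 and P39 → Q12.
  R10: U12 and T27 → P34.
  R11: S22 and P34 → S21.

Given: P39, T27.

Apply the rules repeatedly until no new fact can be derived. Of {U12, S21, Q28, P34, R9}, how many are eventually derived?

T27 and P39 hold, so U12 follows (R2).
U12 and T27 hold, so P34 follows (R10).
From U12 and P39, R7 gives S22.
From S22 and P34, R11 gives S21.
S22 and S21 hold, so R9 follows (R6).
U12: reached.
S21: reached.
Q28 would need S22 and T26 (R4), but T26 is never established.
P34: reached.
R9: reached.
Reached: U12, S21, P34, and R9 — 4 of the 5.

4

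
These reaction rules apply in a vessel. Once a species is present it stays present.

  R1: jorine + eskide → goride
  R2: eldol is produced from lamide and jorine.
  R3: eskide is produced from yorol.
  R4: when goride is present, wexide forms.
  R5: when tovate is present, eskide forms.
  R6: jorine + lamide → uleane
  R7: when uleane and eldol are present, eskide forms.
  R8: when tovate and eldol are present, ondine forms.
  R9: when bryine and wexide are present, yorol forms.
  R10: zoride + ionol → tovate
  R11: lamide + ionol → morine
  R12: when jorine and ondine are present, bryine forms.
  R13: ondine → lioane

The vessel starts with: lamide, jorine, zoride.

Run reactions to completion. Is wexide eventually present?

Yes

jorine and lamide present → uleane forms (R6).
lamide and jorine present → eldol forms (R2).
uleane and eldol present → eskide forms (R7).
jorine and eskide present → goride forms (R1).
goride present → wexide forms (R4).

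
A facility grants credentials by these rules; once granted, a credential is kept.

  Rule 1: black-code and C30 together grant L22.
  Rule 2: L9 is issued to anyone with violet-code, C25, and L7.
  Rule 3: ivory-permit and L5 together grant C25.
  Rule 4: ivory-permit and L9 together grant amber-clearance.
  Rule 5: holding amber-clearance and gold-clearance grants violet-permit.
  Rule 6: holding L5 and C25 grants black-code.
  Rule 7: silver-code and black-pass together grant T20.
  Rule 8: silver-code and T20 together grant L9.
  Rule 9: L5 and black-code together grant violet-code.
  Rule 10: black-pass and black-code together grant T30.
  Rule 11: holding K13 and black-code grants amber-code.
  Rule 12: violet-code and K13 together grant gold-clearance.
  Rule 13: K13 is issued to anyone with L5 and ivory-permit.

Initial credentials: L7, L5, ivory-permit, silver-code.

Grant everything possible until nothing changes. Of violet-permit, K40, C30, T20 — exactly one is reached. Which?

Holding L5 and ivory-permit grants K13 (Rule 13).
Holding ivory-permit and L5 grants C25 (Rule 3).
Holding L5 and C25 grants black-code (Rule 6).
Holding L5 and black-code grants violet-code (Rule 9).
Holding violet-code and K13 grants gold-clearance (Rule 12).
Holding violet-code, C25, and L7 grants L9 (Rule 2).
Holding ivory-permit and L9 grants amber-clearance (Rule 4).
Holding amber-clearance and gold-clearance grants violet-permit (Rule 5).
T20 would need silver-code and black-pass (Rule 7), but black-pass is never granted. No rule produces K40, and it is not given. No rule produces C30, and it is not given.

violet-permit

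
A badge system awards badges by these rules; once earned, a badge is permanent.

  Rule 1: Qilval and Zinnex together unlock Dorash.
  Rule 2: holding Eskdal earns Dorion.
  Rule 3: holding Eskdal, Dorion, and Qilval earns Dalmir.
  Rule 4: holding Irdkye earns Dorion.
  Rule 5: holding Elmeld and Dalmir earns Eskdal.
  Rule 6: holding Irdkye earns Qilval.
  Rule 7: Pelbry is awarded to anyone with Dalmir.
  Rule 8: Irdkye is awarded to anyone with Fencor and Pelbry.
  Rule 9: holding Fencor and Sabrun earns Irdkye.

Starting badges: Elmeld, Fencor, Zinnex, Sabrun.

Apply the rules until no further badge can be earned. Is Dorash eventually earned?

Yes

With Fencor and Sabrun, Irdkye is earned (Rule 9).
With Irdkye, Qilval is earned (Rule 6).
With Qilval and Zinnex, Dorash is earned (Rule 1).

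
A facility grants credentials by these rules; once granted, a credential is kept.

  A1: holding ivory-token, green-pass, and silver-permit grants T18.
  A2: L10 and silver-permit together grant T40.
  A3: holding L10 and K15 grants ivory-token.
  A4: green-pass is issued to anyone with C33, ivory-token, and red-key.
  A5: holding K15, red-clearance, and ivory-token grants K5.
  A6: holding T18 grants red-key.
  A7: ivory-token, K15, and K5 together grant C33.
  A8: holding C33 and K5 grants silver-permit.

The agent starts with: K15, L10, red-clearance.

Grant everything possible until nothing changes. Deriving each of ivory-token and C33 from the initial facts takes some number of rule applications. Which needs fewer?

ivory-token: Holding L10 and K15 grants ivory-token (A3). [1 rule application]
C33: Holding L10 and K15 grants ivory-token (A3). Holding K15, red-clearance, and ivory-token grants K5 (A5). Holding ivory-token, K15, and K5 grants C33 (A7). [3 rule applications]
ivory-token needs fewer.

ivory-token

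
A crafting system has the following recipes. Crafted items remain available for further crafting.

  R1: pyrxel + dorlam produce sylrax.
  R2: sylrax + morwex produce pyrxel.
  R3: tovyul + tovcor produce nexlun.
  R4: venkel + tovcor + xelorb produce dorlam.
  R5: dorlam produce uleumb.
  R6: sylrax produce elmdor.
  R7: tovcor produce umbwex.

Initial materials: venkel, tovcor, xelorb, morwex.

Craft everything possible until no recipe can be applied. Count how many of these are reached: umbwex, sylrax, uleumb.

Using R7, tovcor makes umbwex.
Using R4, venkel, tovcor, and xelorb make dorlam.
dorlam → uleumb (R5).
umbwex: reached.
sylrax would need pyrxel and dorlam (R1), but pyrxel is never obtained.
uleumb: reached.
Reached: umbwex and uleumb — 2 of the 3.

2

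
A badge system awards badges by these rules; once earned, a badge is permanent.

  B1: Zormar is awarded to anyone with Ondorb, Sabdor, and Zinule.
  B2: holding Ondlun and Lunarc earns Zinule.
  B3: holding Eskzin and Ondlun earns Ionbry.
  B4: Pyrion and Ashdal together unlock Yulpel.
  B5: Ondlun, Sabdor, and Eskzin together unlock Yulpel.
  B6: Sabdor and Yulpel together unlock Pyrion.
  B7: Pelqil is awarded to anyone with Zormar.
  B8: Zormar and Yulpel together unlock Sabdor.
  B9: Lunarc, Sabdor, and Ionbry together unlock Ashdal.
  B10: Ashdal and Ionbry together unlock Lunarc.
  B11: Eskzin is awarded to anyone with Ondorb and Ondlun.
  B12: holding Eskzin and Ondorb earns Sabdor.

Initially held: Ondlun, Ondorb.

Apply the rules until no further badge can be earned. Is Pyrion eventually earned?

With Ondorb and Ondlun, Eskzin is earned (B11).
With Eskzin and Ondorb, Sabdor is earned (B12).
With Ondlun, Sabdor, and Eskzin, Yulpel is earned (B5).
With Sabdor and Yulpel, Pyrion is earned (B6).

Yes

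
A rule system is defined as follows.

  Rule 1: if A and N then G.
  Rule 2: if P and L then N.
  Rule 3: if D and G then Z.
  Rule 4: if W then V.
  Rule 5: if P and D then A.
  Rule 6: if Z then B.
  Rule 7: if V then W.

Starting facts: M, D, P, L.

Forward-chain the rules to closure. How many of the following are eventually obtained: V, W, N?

1

From P and L, Rule 2 gives N.
V would need W (Rule 4), but W is never established.
W would need V (Rule 7), but V is never established.
N: reached.
Reached: N — 1 of the 3.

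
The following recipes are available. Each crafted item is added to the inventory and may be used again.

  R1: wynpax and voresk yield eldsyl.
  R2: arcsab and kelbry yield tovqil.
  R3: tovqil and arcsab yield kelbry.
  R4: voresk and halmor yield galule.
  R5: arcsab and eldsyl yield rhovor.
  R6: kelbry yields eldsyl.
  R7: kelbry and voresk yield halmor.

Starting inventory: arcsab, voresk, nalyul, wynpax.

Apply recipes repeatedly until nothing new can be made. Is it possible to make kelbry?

kelbry would need tovqil and arcsab (R3), but tovqil is never obtained.

No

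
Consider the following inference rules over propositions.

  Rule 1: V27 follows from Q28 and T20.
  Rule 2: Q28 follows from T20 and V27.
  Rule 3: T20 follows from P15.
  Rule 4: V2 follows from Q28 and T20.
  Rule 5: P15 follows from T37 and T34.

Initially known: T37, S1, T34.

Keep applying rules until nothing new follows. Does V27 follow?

No

V27 would need Q28 and T20 (Rule 1), but Q28 is never established.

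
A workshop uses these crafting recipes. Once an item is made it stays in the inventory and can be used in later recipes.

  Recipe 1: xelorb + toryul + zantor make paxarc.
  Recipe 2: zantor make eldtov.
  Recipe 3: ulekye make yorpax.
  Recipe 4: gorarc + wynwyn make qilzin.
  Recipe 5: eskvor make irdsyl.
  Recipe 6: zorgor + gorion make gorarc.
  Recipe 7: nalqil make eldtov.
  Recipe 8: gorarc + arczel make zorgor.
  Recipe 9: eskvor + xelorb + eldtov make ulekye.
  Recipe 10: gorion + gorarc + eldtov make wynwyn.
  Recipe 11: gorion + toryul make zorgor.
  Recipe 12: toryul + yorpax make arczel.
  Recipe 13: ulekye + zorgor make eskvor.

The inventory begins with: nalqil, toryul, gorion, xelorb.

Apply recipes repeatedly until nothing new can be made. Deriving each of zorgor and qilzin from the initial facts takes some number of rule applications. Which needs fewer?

zorgor: gorion + toryul → zorgor (Recipe 11). [1 rule application]
qilzin: Using Recipe 11, gorion and toryul make zorgor. nalqil → eldtov (Recipe 7). Using Recipe 6, zorgor and gorion make gorarc. Using Recipe 10, gorion, gorarc, and eldtov make wynwyn. Using Recipe 4, gorarc and wynwyn make qilzin. [5 rule applications]
zorgor needs fewer.

zorgor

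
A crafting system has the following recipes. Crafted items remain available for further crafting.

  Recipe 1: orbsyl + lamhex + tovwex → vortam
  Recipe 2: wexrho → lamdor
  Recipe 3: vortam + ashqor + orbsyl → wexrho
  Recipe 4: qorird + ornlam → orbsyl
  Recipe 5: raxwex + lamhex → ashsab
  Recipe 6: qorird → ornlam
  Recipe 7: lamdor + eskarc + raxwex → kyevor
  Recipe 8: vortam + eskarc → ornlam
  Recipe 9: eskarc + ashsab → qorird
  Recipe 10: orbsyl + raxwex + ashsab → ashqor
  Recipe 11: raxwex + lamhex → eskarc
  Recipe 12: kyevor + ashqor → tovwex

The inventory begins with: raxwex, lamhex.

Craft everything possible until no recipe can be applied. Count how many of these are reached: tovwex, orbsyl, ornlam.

raxwex + lamhex → eskarc (Recipe 11).
Using Recipe 5, raxwex and lamhex make ashsab.
eskarc + ashsab → qorird (Recipe 9).
Using Recipe 6, qorird makes ornlam.
Using Recipe 4, qorird and ornlam make orbsyl.
tovwex would need kyevor and ashqor (Recipe 12), but kyevor is never obtained.
orbsyl: reached.
ornlam: reached.
Reached: orbsyl and ornlam — 2 of the 3.

2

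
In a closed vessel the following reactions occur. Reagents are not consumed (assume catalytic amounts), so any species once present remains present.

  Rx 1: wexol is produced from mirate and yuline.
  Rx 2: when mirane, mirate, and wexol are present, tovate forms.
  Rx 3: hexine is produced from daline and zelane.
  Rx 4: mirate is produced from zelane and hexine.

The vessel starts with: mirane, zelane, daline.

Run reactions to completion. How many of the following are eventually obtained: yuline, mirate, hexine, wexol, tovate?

2

daline and zelane present → hexine forms (Rx 3).
zelane and hexine present → mirate forms (Rx 4).
No rule produces yuline, and it is not given.
mirate: reached.
hexine: reached.
wexol would need mirate and yuline (Rx 1), but yuline never forms.
tovate would need mirane, mirate, and wexol (Rx 2), but wexol never forms.
Reached: mirate and hexine — 2 of the 5.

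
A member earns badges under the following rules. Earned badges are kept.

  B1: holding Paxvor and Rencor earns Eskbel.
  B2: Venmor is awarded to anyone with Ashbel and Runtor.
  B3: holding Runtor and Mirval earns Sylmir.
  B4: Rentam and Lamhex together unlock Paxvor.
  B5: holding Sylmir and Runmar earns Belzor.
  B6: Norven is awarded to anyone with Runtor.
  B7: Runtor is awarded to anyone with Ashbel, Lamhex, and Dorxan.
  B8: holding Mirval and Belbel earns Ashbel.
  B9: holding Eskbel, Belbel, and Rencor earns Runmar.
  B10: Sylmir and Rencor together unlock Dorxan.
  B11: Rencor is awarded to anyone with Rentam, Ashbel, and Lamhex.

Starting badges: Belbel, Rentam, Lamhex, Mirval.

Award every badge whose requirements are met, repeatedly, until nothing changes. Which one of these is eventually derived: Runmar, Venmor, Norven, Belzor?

Runmar

With Rentam and Lamhex, Paxvor is earned (B4).
With Mirval and Belbel, Ashbel is earned (B8).
With Rentam, Ashbel, and Lamhex, Rencor is earned (B11).
With Paxvor and Rencor, Eskbel is earned (B1).
With Eskbel, Belbel, and Rencor, Runmar is earned (B9).
Norven would need Runtor (B6), but Runtor is never earned. Venmor would need Ashbel and Runtor (B2), but Runtor is never earned. Belzor would need Sylmir and Runmar (B5), but Sylmir is never earned.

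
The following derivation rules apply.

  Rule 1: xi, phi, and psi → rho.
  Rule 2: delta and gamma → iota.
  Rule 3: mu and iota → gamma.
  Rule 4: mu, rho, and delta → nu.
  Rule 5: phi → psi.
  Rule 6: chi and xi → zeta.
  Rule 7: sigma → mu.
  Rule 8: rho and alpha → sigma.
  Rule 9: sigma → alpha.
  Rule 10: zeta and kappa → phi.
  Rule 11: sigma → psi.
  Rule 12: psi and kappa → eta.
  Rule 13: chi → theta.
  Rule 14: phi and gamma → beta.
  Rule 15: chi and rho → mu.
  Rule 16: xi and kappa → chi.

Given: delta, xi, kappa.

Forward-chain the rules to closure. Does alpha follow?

No

alpha would need sigma (Rule 9), but sigma is never established.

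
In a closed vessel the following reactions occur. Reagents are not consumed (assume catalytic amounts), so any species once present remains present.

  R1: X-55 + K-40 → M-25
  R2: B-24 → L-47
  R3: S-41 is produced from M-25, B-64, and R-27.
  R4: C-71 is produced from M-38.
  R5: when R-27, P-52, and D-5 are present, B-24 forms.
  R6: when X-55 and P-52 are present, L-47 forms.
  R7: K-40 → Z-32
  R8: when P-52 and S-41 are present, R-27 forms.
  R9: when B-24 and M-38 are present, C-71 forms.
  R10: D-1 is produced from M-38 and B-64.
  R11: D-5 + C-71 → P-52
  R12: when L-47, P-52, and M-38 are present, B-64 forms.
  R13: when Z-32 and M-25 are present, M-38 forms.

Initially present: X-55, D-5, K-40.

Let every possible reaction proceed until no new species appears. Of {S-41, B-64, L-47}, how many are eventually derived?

K-40 present → Z-32 forms (R7).
X-55 and K-40 present → M-25 forms (R1).
Z-32 and M-25 present → M-38 forms (R13).
M-38 present → C-71 forms (R4).
D-5 and C-71 present → P-52 forms (R11).
X-55 and P-52 present → L-47 forms (R6).
L-47, P-52, and M-38 present → B-64 forms (R12).
S-41 would need M-25, B-64, and R-27 (R3), but R-27 never forms.
B-64: reached.
L-47: reached.
Reached: B-64 and L-47 — 2 of the 3.

2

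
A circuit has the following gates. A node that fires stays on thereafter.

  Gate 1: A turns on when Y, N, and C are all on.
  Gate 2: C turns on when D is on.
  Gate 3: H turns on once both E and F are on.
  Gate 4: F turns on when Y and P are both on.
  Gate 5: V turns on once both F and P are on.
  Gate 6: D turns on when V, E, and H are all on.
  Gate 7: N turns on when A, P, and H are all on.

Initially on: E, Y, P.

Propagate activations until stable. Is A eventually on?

No

A would need Y, N, and C (Gate 1), but N never turns on.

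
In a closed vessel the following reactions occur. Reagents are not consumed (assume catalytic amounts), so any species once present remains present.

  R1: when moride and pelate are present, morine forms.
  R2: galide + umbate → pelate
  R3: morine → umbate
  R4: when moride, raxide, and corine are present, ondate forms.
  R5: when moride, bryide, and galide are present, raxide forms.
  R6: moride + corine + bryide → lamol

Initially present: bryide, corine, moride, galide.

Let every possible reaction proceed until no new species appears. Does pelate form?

No

pelate would need galide and umbate (R2), but umbate never forms.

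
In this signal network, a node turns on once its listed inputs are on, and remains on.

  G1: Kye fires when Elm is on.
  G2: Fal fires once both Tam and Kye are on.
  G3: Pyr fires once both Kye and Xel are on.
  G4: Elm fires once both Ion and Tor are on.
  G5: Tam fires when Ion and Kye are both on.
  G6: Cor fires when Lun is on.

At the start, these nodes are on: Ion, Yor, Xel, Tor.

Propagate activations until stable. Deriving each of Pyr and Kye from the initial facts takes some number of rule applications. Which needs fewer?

Kye

Kye: Ion and Tor are on, so Elm fires (G4). G1: Elm on → Kye on. [2 rule applications]
Pyr: Ion and Tor are on, so Elm fires (G4). Elm is on, so Kye fires (G1). Kye and Xel are on, so Pyr fires (G3). [3 rule applications]
Kye needs fewer.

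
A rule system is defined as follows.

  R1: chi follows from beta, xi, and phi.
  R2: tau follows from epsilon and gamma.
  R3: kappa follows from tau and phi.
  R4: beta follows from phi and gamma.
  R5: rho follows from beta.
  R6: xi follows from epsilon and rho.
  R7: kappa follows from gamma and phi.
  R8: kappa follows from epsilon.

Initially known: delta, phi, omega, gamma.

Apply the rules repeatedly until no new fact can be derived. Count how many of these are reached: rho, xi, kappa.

2

gamma and phi hold, so kappa follows (R7).
phi and gamma hold, so beta follows (R4).
From beta, R5 gives rho.
rho: reached.
xi would need epsilon and rho (R6), but epsilon is never established.
kappa: reached.
Reached: rho and kappa — 2 of the 3.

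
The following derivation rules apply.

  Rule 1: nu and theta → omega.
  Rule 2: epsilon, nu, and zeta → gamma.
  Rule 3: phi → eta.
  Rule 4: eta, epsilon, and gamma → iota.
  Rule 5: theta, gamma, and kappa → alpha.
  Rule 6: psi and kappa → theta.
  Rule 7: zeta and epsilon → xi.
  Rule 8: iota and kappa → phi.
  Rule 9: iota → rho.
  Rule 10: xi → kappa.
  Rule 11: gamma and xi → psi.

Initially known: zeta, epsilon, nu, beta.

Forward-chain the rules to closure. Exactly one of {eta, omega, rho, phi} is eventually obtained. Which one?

omega

From epsilon, nu, and zeta, Rule 2 gives gamma.
zeta and epsilon hold, so xi follows (Rule 7).
xi holds, so kappa follows (Rule 10).
gamma and xi hold, so psi follows (Rule 11).
From psi and kappa, Rule 6 gives theta.
From nu and theta, Rule 1 gives omega.
eta would need phi (Rule 3), but phi is never established. rho would need iota (Rule 9), but iota is never established. phi would need iota and kappa (Rule 8), but iota is never established.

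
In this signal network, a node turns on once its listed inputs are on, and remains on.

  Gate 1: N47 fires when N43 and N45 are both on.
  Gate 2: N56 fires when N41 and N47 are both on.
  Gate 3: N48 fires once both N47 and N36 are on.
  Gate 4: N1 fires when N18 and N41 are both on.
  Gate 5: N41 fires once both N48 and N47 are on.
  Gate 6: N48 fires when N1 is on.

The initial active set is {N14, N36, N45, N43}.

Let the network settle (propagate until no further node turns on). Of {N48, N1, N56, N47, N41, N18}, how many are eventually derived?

4

N43 and N45 are on, so N47 fires (Gate 1).
Gate 3: N47 and N36 on → N48 on.
Gate 5: N48 and N47 on → N41 on.
Gate 2: N41 and N47 on → N56 on.
N48: reached.
N1 would need N18 and N41 (Gate 4), but N18 never turns on.
N56: reached.
N47: reached.
N41: reached.
No rule produces N18, and it is not given.
Reached: N48, N56, N47, and N41 — 4 of the 6.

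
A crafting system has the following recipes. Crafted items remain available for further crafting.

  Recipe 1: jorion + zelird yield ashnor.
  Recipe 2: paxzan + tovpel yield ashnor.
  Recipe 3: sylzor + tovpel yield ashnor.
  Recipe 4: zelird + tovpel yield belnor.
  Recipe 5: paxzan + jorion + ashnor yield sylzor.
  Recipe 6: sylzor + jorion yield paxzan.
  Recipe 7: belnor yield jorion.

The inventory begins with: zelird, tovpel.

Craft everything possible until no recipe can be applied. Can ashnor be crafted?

Using Recipe 4, zelird and tovpel make belnor.
belnor → jorion (Recipe 7).
jorion + zelird → ashnor (Recipe 1).

Yes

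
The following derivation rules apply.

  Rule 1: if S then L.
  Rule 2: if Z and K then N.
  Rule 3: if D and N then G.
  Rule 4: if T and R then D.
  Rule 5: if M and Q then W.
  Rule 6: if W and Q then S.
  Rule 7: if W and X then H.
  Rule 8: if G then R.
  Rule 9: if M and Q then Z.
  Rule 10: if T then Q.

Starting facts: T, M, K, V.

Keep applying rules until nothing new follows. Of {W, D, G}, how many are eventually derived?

From T, Rule 10 gives Q.
M and Q hold, so W follows (Rule 5).
W: reached.
D would need T and R (Rule 4), but R is never established.
G would need D and N (Rule 3), but D is never established.
Reached: W — 1 of the 3.

1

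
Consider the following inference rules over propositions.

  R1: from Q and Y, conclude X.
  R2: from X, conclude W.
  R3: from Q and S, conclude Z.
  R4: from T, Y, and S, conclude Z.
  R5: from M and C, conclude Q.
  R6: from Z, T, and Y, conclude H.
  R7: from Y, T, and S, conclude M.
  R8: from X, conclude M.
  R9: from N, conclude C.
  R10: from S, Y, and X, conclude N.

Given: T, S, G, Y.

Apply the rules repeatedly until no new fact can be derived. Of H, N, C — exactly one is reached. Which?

From T, Y, and S, R4 gives Z.
Z, T, and Y hold, so H follows (R6).
C would need N (R9), but N is never established. N would need S, Y, and X (R10), but X is never established.

H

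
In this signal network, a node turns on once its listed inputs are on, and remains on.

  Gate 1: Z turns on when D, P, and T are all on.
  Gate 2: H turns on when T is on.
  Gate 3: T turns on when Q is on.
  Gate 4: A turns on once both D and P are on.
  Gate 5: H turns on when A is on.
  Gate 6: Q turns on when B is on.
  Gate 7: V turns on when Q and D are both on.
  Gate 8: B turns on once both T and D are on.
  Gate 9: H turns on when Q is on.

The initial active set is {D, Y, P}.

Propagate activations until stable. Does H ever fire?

Yes

Gate 4: D and P on → A on.
A is on, so H turns on (Gate 5).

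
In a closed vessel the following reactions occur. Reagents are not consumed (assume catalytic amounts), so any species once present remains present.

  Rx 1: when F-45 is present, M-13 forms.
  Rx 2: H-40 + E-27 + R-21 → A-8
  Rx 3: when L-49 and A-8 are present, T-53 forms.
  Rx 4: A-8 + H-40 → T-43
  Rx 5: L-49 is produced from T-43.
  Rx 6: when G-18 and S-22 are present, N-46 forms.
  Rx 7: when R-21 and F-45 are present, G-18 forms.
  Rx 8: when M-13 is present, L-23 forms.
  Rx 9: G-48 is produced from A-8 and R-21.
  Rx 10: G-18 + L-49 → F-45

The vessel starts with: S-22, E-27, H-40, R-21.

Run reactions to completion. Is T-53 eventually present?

Yes

H-40, E-27, and R-21 present → A-8 forms (Rx 2).
A-8 and H-40 present → T-43 forms (Rx 4).
T-43 present → L-49 forms (Rx 5).
L-49 and A-8 present → T-53 forms (Rx 3).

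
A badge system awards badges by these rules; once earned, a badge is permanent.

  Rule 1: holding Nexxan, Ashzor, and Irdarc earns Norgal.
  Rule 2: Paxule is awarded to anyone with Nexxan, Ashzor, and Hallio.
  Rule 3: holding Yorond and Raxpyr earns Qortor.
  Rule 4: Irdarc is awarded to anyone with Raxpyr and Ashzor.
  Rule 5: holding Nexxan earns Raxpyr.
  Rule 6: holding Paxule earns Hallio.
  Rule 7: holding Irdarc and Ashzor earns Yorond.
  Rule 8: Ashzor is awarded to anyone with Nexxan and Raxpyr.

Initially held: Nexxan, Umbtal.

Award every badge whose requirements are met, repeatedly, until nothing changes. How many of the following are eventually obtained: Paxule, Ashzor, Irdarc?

2

With Nexxan, Raxpyr is earned (Rule 5).
With Nexxan and Raxpyr, Ashzor is earned (Rule 8).
With Raxpyr and Ashzor, Irdarc is earned (Rule 4).
Paxule would need Nexxan, Ashzor, and Hallio (Rule 2), but Hallio is never earned.
Ashzor: reached.
Irdarc: reached.
Reached: Ashzor and Irdarc — 2 of the 3.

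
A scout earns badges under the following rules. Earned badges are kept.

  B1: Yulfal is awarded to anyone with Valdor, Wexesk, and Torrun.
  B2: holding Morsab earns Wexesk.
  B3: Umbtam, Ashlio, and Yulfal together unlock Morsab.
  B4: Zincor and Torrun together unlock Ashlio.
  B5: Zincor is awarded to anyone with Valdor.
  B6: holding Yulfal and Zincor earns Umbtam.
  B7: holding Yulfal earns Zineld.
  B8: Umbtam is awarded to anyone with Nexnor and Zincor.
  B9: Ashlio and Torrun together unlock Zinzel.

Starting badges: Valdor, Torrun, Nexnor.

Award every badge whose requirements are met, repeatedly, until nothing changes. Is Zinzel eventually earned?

Yes

With Valdor, Zincor is earned (B5).
With Zincor and Torrun, Ashlio is earned (B4).
With Ashlio and Torrun, Zinzel is earned (B9).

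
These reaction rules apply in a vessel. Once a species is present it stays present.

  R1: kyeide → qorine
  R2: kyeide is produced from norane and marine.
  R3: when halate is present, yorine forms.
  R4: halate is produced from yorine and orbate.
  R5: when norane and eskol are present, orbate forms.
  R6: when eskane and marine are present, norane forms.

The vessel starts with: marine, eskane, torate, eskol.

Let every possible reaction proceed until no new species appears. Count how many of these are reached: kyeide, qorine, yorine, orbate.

eskane and marine present → norane forms (R6).
norane and marine present → kyeide forms (R2).
norane and eskol present → orbate forms (R5).
kyeide present → qorine forms (R1).
kyeide: reached.
qorine: reached.
yorine would need halate (R3), but halate never forms.
orbate: reached.
Reached: kyeide, qorine, and orbate — 3 of the 4.

3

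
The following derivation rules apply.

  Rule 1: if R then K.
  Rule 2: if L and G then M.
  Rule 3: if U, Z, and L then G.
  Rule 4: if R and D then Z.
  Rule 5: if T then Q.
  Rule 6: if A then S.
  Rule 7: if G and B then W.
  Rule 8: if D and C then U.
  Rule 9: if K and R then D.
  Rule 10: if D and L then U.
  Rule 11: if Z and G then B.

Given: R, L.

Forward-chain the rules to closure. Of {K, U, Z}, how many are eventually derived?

From R, Rule 1 gives K.
From K and R, Rule 9 gives D.
R and D hold, so Z follows (Rule 4).
From D and L, Rule 10 gives U.
K: reached.
U: reached.
Z: reached.
All 3 are reached.

3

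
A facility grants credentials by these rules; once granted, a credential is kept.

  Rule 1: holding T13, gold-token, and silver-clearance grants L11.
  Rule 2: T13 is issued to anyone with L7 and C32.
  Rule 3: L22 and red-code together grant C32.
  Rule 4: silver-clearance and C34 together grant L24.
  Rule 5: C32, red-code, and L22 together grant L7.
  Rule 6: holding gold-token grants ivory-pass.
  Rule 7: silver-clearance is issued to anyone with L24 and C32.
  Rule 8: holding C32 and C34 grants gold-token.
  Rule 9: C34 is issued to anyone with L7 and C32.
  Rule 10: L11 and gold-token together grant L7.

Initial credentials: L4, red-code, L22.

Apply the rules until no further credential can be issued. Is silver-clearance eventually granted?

No

silver-clearance would need L24 and C32 (Rule 7), but L24 is never granted.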